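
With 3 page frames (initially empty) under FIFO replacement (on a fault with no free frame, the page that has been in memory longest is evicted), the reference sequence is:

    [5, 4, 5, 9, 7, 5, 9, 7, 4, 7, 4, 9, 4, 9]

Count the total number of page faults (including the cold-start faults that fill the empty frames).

7

5: fault, frames [5]
4: fault, frames [5, 4]
5: hit
9: fault, frames [5, 4, 9]
7: fault, evict 5, frames [4, 9, 7]
5: fault, evict 4, frames [9, 7, 5]
9: hit
7: hit
4: fault, evict 9, frames [7, 5, 4]
7: hit
4: hit
9: fault, evict 7, frames [5, 4, 9]
4: hit
9: hit
Page faults: 7.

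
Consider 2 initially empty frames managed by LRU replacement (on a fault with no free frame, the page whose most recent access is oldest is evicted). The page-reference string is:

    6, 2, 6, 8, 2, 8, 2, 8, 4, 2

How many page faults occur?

6

6 -> miss, frames [6]
2 -> miss, frames [6, 2]
6 -> hit
8 -> miss, evict 2, frames [6, 8]
2 -> miss, evict 6, frames [8, 2]
8 -> hit
2 -> hit
8 -> hit
4 -> miss, evict 2, frames [8, 4]
2 -> miss, evict 8, frames [4, 2]
Page faults: 6.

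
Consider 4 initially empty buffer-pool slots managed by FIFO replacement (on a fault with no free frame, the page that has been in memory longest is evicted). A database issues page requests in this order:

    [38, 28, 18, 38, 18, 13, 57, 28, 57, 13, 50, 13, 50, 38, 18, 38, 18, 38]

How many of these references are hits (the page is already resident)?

38 -> miss, frames {38}
28 -> miss, frames {38,28}
18 -> miss, frames {38,28,18}
38 -> hit
18 -> hit
13 -> miss, frames {38,28,18,13}
57 -> miss, evict 38, frames {28,18,13,57}
28 -> hit
57 -> hit
13 -> hit
50 -> miss, evict 28, frames {18,13,57,50}
13 -> hit
50 -> hit
38 -> miss, evict 18, frames {13,57,50,38}
18 -> miss, evict 13, frames {57,50,38,18}
38 -> hit
18 -> hit
38 -> hit
Hits: 10.

10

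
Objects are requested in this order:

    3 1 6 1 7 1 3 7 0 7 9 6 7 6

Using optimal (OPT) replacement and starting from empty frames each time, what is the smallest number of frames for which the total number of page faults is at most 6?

4

f=1: 14 faults
f=2: 8 faults
f=3: 7 faults
f=4: 6 faults
f=5: 6 faults
f=6: 6 faults
Smallest f with faults ≤ 6 is 4.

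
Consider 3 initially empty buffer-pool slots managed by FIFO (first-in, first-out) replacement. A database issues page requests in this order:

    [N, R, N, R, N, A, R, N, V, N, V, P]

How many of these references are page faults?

N: fault, frames {N}
R: fault, frames {N,R}
N: hit
R: hit
N: hit
A: fault, frames {N,R,A}
R: hit
N: hit
V: fault, evict N, frames {R,A,V}
N: fault, evict R, frames {A,V,N}
V: hit
P: fault, evict A, frames {V,N,P}
Page faults: 6.

6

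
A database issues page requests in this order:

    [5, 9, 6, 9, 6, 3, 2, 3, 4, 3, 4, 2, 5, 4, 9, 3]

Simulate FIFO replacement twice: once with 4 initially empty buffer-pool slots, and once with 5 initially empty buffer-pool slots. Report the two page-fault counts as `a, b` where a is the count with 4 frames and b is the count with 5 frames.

4 frames: F F F . . F F . F . . . F . F F → 9 faults.
5 frames: F F F . . F F . F . . . F . F . → 8 faults.
8 < 9: adding a frame reduced faults, as is typical.

9, 8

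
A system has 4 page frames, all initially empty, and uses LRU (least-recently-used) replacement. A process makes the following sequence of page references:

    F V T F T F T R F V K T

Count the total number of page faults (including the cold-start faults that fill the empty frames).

F → miss, frames {F}
V → miss, frames {F,V}
T → miss, frames {F,V,T}
F → hit
T → hit
F → hit
T → hit
R → miss, frames {V,F,T,R}
F → hit
V → hit
K → miss, evict T, frames {R,F,V,K}
T → miss, evict R, frames {F,V,K,T}
Page faults: 6.

6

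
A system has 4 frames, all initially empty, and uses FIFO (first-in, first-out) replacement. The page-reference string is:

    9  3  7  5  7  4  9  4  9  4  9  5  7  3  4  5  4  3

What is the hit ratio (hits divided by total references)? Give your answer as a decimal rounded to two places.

9 -> fault, frames (9)
3 -> fault, frames (9 3)
7 -> fault, frames (9 3 7)
5 -> fault, frames (9 3 7 5)
7 -> hit
4 -> fault, evict 9, frames (3 7 5 4)
9 -> fault, evict 3, frames (7 5 4 9)
4 -> hit
9 -> hit
4 -> hit
9 -> hit
5 -> hit
7 -> hit
3 -> fault, evict 7, frames (5 4 9 3)
4 -> hit
5 -> hit
4 -> hit
3 -> hit
Hits: 11 of 18 references → 11/18 = 0.6111.

0.61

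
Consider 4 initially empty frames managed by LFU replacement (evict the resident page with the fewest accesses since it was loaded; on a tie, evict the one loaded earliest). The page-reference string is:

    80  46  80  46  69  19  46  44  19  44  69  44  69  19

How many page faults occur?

80: fault, frames [80]
46: fault, frames [80, 46]
80: hit
46: hit
69: fault, frames [80, 46, 69]
19: fault, frames [80, 46, 69, 19]
46: hit
44: fault, evict 69, frames [80, 46, 19, 44]
19: hit
44: hit
69: fault, evict 80, frames [46, 19, 44, 69]
44: hit
69: hit
19: hit
Page faults: 6.

6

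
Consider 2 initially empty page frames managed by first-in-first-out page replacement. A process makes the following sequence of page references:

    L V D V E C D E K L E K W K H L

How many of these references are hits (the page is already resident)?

2

L → miss, frames [L]
V → miss, frames [L, V]
D → miss, evict L, frames [V, D]
V → hit
E → miss, evict V, frames [D, E]
C → miss, evict D, frames [E, C]
D → miss, evict E, frames [C, D]
E → miss, evict C, frames [D, E]
K → miss, evict D, frames [E, K]
L → miss, evict E, frames [K, L]
E → miss, evict K, frames [L, E]
K → miss, evict L, frames [E, K]
W → miss, evict E, frames [K, W]
K → hit
H → miss, evict K, frames [W, H]
L → miss, evict W, frames [H, L]
Hits: 2.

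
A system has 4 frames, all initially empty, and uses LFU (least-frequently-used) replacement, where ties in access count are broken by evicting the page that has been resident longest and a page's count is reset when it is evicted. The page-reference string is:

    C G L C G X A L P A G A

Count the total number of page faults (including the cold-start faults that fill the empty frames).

C: miss, frames [C]
G: miss, frames [C, G]
L: miss, frames [C, G, L]
C: hit
G: hit
X: miss, frames [C, G, L, X]
A: miss, evict L, frames [C, G, X, A]
L: miss, evict X, frames [C, G, A, L]
P: miss, evict A, frames [C, G, L, P]
A: miss, evict L, frames [C, G, P, A]
G: hit
A: hit
Page faults: 8.

8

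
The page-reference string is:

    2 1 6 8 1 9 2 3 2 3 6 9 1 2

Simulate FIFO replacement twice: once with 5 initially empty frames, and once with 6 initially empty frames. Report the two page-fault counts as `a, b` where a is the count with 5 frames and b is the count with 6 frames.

5 frames: F F F F . F . F F . . . F . → 8 faults.
6 frames: F F F F . F . F . . . . . . → 6 faults.
6 < 8: adding a frame reduced faults, as is typical.

8, 6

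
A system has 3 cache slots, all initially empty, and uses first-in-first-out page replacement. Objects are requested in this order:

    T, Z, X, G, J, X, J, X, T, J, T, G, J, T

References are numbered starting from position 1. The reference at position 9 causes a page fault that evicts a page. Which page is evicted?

X

pos 1: T -> fault, frames [T]
pos 2: Z -> fault, frames [T, Z]
pos 3: X -> fault, frames [T, Z, X]
pos 4: G -> fault, evict T, frames [Z, X, G]
pos 5: J -> fault, evict Z, frames [X, G, J]
pos 6: X -> hit
pos 7: J -> hit
pos 8: X -> hit
pos 9: T -> fault, evict X, frames [G, J, T]
At position 9, page X is evicted.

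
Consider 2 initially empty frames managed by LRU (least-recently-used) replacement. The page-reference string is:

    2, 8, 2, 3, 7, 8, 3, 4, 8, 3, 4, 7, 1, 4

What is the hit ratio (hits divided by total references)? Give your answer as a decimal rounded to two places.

2: fault, frames (2)
8: fault, frames (2 8)
2: hit
3: fault, evict 8, frames (2 3)
7: fault, evict 2, frames (3 7)
8: fault, evict 3, frames (7 8)
3: fault, evict 7, frames (8 3)
4: fault, evict 8, frames (3 4)
8: fault, evict 3, frames (4 8)
3: fault, evict 4, frames (8 3)
4: fault, evict 8, frames (3 4)
7: fault, evict 3, frames (4 7)
1: fault, evict 4, frames (7 1)
4: fault, evict 7, frames (1 4)
Hits: 1 of 14 references → 1/14 = 0.0714.

0.07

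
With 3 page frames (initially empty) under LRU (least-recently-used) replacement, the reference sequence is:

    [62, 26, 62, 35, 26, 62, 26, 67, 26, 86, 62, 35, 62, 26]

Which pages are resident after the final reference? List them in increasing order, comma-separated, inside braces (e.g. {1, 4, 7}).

{26, 35, 62}

62: miss, frames [62]
26: miss, frames [62, 26]
62: hit
35: miss, frames [26, 62, 35]
26: hit
62: hit
26: hit
67: miss, evict 35, frames [62, 26, 67]
26: hit
86: miss, evict 62, frames [67, 26, 86]
62: miss, evict 67, frames [26, 86, 62]
35: miss, evict 26, frames [86, 62, 35]
62: hit
26: miss, evict 86, frames [35, 62, 26]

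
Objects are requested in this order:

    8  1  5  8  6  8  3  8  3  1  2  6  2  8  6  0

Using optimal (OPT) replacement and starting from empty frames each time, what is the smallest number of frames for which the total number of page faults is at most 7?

f=1: 16 faults
f=2: 10 faults
f=3: 8 faults
f=4: 7 faults
f=5: 7 faults
f=6: 7 faults
f=7: 7 faults
Smallest f with faults ≤ 7 is 4.

4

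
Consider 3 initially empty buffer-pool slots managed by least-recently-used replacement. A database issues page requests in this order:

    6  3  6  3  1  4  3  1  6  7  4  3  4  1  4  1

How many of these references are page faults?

6 → miss, frames {6}
3 → miss, frames {6,3}
6 → hit
3 → hit
1 → miss, frames {6,3,1}
4 → miss, evict 6, frames {3,1,4}
3 → hit
1 → hit
6 → miss, evict 4, frames {3,1,6}
7 → miss, evict 3, frames {1,6,7}
4 → miss, evict 1, frames {6,7,4}
3 → miss, evict 6, frames {7,4,3}
4 → hit
1 → miss, evict 7, frames {3,4,1}
4 → hit
1 → hit
Page faults: 9.

9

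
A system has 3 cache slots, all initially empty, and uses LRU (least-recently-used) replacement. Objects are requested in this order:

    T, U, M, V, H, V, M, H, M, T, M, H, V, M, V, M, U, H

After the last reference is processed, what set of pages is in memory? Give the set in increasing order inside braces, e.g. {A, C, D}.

T -> fault, frames [T]
U -> fault, frames [T, U]
M -> fault, frames [T, U, M]
V -> fault, evict T, frames [U, M, V]
H -> fault, evict U, frames [M, V, H]
V -> hit
M -> hit
H -> hit
M -> hit
T -> fault, evict V, frames [H, M, T]
M -> hit
H -> hit
V -> fault, evict T, frames [M, H, V]
M -> hit
V -> hit
M -> hit
U -> fault, evict H, frames [V, M, U]
H -> fault, evict V, frames [M, U, H]

{H, M, U}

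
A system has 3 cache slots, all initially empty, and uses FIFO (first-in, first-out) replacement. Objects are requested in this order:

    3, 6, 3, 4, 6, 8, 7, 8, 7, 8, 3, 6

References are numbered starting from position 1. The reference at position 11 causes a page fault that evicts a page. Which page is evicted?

pos 1: 3 -> miss, frames (3)
pos 2: 6 -> miss, frames (3 6)
pos 3: 3 -> hit
pos 4: 4 -> miss, frames (3 6 4)
pos 5: 6 -> hit
pos 6: 8 -> miss, evict 3, frames (6 4 8)
pos 7: 7 -> miss, evict 6, frames (4 8 7)
pos 8: 8 -> hit
pos 9: 7 -> hit
pos 10: 8 -> hit
pos 11: 3 -> miss, evict 4, frames (8 7 3)
At position 11, page 4 is evicted.

4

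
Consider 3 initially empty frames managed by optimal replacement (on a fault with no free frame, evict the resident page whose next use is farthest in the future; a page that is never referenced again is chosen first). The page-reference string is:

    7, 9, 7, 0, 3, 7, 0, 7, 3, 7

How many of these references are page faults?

4

7: fault, frames {7}
9: fault, frames {7,9}
7: hit
0: fault, frames {7,9,0}
3: fault, evict 9, frames {7,0,3}
7: hit
0: hit
7: hit
3: hit
7: hit
Page faults: 4.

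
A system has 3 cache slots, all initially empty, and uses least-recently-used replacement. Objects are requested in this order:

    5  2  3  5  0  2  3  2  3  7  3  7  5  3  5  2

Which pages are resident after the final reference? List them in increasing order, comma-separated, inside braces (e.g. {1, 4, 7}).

5 -> fault, frames {5}
2 -> fault, frames {5,2}
3 -> fault, frames {5,2,3}
5 -> hit
0 -> fault, evict 2, frames {3,5,0}
2 -> fault, evict 3, frames {5,0,2}
3 -> fault, evict 5, frames {0,2,3}
2 -> hit
3 -> hit
7 -> fault, evict 0, frames {2,3,7}
3 -> hit
7 -> hit
5 -> fault, evict 2, frames {3,7,5}
3 -> hit
5 -> hit
2 -> fault, evict 7, frames {3,5,2}

{2, 3, 5}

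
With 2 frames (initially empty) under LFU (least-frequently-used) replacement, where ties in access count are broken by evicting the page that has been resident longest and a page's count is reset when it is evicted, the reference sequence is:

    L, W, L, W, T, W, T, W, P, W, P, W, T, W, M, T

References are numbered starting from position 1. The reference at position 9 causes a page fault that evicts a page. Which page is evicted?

T

pos 1: L → miss, frames {L}
pos 2: W → miss, frames {L,W}
pos 3: L → hit
pos 4: W → hit
pos 5: T → miss, evict L, frames {W,T}
pos 6: W → hit
pos 7: T → hit
pos 8: W → hit
pos 9: P → miss, evict T, frames {W,P}
At position 9, page T is evicted.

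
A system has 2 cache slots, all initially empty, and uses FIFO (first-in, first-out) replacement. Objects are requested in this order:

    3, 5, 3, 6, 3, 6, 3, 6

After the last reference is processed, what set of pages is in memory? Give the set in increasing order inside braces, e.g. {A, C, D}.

{3, 6}

3 → fault, frames (3)
5 → fault, frames (3 5)
3 → hit
6 → fault, evict 3, frames (5 6)
3 → fault, evict 5, frames (6 3)
6 → hit
3 → hit
6 → hit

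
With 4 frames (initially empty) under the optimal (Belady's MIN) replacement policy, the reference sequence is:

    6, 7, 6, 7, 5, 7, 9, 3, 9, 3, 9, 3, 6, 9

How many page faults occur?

5

6 → miss, frames {6}
7 → miss, frames {6,7}
6 → hit
7 → hit
5 → miss, frames {6,7,5}
7 → hit
9 → miss, frames {6,7,5,9}
3 → miss, evict 5, frames {6,7,9,3}
9 → hit
3 → hit
9 → hit
3 → hit
6 → hit
9 → hit
Page faults: 5.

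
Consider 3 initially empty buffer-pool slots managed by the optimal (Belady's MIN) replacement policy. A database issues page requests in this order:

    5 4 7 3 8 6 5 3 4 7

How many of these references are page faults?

8

5 -> miss, frames {5}
4 -> miss, frames {5,4}
7 -> miss, frames {5,4,7}
3 -> miss, evict 7, frames {5,4,3}
8 -> miss, evict 4, frames {5,3,8}
6 -> miss, evict 8, frames {5,3,6}
5 -> hit
3 -> hit
4 -> miss, evict 6, frames {5,3,4}
7 -> miss, evict 4, frames {5,3,7}
Page faults: 8.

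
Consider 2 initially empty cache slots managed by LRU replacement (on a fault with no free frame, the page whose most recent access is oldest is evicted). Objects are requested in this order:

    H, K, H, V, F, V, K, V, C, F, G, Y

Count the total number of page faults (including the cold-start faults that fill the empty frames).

H: miss, frames [H]
K: miss, frames [H, K]
H: hit
V: miss, evict K, frames [H, V]
F: miss, evict H, frames [V, F]
V: hit
K: miss, evict F, frames [V, K]
V: hit
C: miss, evict K, frames [V, C]
F: miss, evict V, frames [C, F]
G: miss, evict C, frames [F, G]
Y: miss, evict F, frames [G, Y]
Page faults: 9.

9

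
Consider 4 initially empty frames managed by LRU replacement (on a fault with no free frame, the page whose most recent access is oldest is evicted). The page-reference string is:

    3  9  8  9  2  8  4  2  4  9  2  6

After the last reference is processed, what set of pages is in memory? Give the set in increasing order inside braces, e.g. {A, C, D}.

3: fault, frames (3)
9: fault, frames (3 9)
8: fault, frames (3 9 8)
9: hit
2: fault, frames (3 8 9 2)
8: hit
4: fault, evict 3, frames (9 2 8 4)
2: hit
4: hit
9: hit
2: hit
6: fault, evict 8, frames (4 9 2 6)

{2, 4, 6, 9}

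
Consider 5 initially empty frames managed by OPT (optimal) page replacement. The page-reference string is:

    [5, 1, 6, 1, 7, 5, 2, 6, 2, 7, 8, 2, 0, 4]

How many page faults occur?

5 → miss, frames (5)
1 → miss, frames (5 1)
6 → miss, frames (5 1 6)
1 → hit
7 → miss, frames (5 1 6 7)
5 → hit
2 → miss, frames (5 1 6 7 2)
6 → hit
2 → hit
7 → hit
8 → miss, evict 7, frames (5 1 6 2 8)
2 → hit
0 → miss, evict 8, frames (5 1 6 2 0)
4 → miss, evict 0, frames (5 1 6 2 4)
Page faults: 8.

8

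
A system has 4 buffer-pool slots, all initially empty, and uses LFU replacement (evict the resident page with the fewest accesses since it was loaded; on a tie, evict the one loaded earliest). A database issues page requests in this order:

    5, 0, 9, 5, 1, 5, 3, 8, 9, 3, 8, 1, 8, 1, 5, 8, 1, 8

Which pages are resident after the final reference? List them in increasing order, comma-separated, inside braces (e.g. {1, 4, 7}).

{1, 3, 5, 8}

5 -> fault, frames {5}
0 -> fault, frames {5,0}
9 -> fault, frames {5,0,9}
5 -> hit
1 -> fault, frames {5,0,9,1}
5 -> hit
3 -> fault, evict 0, frames {5,9,1,3}
8 -> fault, evict 9, frames {5,1,3,8}
9 -> fault, evict 1, frames {5,3,8,9}
3 -> hit
8 -> hit
1 -> fault, evict 9, frames {5,3,8,1}
8 -> hit
1 -> hit
5 -> hit
8 -> hit
1 -> hit
8 -> hit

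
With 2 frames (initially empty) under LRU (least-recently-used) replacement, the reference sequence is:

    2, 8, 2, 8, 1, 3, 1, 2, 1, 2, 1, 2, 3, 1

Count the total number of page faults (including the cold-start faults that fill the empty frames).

7

2 → miss, frames (2)
8 → miss, frames (2 8)
2 → hit
8 → hit
1 → miss, evict 2, frames (8 1)
3 → miss, evict 8, frames (1 3)
1 → hit
2 → miss, evict 3, frames (1 2)
1 → hit
2 → hit
1 → hit
2 → hit
3 → miss, evict 1, frames (2 3)
1 → miss, evict 2, frames (3 1)
Page faults: 7.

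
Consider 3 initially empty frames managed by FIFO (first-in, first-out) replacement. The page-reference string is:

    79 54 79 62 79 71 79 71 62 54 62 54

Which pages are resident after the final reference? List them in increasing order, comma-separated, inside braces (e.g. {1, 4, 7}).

{54, 62, 79}

79: miss, frames (79)
54: miss, frames (79 54)
79: hit
62: miss, frames (79 54 62)
79: hit
71: miss, evict 79, frames (54 62 71)
79: miss, evict 54, frames (62 71 79)
71: hit
62: hit
54: miss, evict 62, frames (71 79 54)
62: miss, evict 71, frames (79 54 62)
54: hit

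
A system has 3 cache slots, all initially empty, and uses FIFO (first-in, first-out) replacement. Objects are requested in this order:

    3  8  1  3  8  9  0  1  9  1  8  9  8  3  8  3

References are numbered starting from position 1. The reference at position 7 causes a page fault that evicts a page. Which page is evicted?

pos 1: 3: fault, frames [3]
pos 2: 8: fault, frames [3, 8]
pos 3: 1: fault, frames [3, 8, 1]
pos 4: 3: hit
pos 5: 8: hit
pos 6: 9: fault, evict 3, frames [8, 1, 9]
pos 7: 0: fault, evict 8, frames [1, 9, 0]
At position 7, page 8 is evicted.

8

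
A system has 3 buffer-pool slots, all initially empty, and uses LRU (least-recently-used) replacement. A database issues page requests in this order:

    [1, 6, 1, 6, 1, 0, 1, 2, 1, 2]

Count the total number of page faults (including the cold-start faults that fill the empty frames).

1: fault, frames (1)
6: fault, frames (1 6)
1: hit
6: hit
1: hit
0: fault, frames (6 1 0)
1: hit
2: fault, evict 6, frames (0 1 2)
1: hit
2: hit
Page faults: 4.

4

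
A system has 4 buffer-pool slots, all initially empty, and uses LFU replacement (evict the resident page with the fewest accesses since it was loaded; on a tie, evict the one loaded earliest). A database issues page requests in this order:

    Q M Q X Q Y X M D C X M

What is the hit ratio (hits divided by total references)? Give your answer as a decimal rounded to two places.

0.50

Q → fault, frames [Q]
M → fault, frames [Q, M]
Q → hit
X → fault, frames [Q, M, X]
Q → hit
Y → fault, frames [Q, M, X, Y]
X → hit
M → hit
D → fault, evict Y, frames [Q, M, X, D]
C → fault, evict D, frames [Q, M, X, C]
X → hit
M → hit
Hits: 6 of 12 references → 6/12 = 0.5000.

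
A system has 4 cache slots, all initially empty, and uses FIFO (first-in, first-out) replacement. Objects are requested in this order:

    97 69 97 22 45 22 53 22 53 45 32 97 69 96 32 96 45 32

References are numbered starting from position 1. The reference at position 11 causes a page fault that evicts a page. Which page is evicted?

pos 1: 97: fault, frames {97}
pos 2: 69: fault, frames {97,69}
pos 3: 97: hit
pos 4: 22: fault, frames {97,69,22}
pos 5: 45: fault, frames {97,69,22,45}
pos 6: 22: hit
pos 7: 53: fault, evict 97, frames {69,22,45,53}
pos 8: 22: hit
pos 9: 53: hit
pos 10: 45: hit
pos 11: 32: fault, evict 69, frames {22,45,53,32}
At position 11, page 69 is evicted.

69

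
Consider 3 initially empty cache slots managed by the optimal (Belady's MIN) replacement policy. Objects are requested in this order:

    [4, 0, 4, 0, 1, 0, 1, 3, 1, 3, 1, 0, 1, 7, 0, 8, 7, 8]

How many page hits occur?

4 -> miss, frames [4]
0 -> miss, frames [4, 0]
4 -> hit
0 -> hit
1 -> miss, frames [4, 0, 1]
0 -> hit
1 -> hit
3 -> miss, evict 4, frames [0, 1, 3]
1 -> hit
3 -> hit
1 -> hit
0 -> hit
1 -> hit
7 -> miss, evict 3, frames [0, 1, 7]
0 -> hit
8 -> miss, evict 1, frames [0, 7, 8]
7 -> hit
8 -> hit
Hits: 12.

12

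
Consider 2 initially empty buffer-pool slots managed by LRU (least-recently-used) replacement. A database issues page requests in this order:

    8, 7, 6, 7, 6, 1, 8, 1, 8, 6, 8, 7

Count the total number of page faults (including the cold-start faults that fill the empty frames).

8: miss, frames {8}
7: miss, frames {8,7}
6: miss, evict 8, frames {7,6}
7: hit
6: hit
1: miss, evict 7, frames {6,1}
8: miss, evict 6, frames {1,8}
1: hit
8: hit
6: miss, evict 1, frames {8,6}
8: hit
7: miss, evict 6, frames {8,7}
Page faults: 7.

7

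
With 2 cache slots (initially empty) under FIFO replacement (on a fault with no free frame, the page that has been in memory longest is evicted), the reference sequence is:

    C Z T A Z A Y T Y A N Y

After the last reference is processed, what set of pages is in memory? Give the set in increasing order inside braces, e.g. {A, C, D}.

C → miss, frames [C]
Z → miss, frames [C, Z]
T → miss, evict C, frames [Z, T]
A → miss, evict Z, frames [T, A]
Z → miss, evict T, frames [A, Z]
A → hit
Y → miss, evict A, frames [Z, Y]
T → miss, evict Z, frames [Y, T]
Y → hit
A → miss, evict Y, frames [T, A]
N → miss, evict T, frames [A, N]
Y → miss, evict A, frames [N, Y]

{N, Y}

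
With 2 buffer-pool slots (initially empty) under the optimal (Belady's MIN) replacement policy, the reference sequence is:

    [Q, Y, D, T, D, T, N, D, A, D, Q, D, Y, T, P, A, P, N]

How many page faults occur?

12

Q -> fault, frames (Q)
Y -> fault, frames (Q Y)
D -> fault, evict Y, frames (Q D)
T -> fault, evict Q, frames (D T)
D -> hit
T -> hit
N -> fault, evict T, frames (D N)
D -> hit
A -> fault, evict N, frames (D A)
D -> hit
Q -> fault, evict A, frames (D Q)
D -> hit
Y -> fault, evict Q, frames (D Y)
T -> fault, evict Y, frames (D T)
P -> fault, evict T, frames (D P)
A -> fault, evict D, frames (P A)
P -> hit
N -> fault, evict A, frames (P N)
Page faults: 12.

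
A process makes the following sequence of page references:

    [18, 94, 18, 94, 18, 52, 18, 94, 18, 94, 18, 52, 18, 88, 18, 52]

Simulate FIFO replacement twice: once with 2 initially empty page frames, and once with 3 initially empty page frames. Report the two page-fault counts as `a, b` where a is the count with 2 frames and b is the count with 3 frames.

9, 5

2 frames: F F . . . F F F . . . F F F . F → 9 faults.
3 frames: F F . . . F . . . . . . . F F . → 5 faults.
5 < 9: adding a frame reduced faults, as is typical.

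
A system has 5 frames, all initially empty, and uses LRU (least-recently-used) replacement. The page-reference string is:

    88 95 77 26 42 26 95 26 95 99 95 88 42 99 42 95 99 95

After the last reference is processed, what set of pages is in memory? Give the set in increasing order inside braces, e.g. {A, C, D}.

{26, 42, 88, 95, 99}

88: fault, frames {88}
95: fault, frames {88,95}
77: fault, frames {88,95,77}
26: fault, frames {88,95,77,26}
42: fault, frames {88,95,77,26,42}
26: hit
95: hit
26: hit
95: hit
99: fault, evict 88, frames {77,42,26,95,99}
95: hit
88: fault, evict 77, frames {42,26,99,95,88}
42: hit
99: hit
42: hit
95: hit
99: hit
95: hit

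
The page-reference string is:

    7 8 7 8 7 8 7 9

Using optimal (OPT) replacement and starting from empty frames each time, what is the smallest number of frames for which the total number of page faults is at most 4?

2

f=1: 8 faults
f=2: 3 faults
f=3: 3 faults
Smallest f with faults ≤ 4 is 2.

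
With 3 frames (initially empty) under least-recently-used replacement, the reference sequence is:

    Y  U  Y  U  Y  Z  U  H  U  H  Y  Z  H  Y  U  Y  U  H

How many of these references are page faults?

7

Y -> miss, frames [Y]
U -> miss, frames [Y, U]
Y -> hit
U -> hit
Y -> hit
Z -> miss, frames [U, Y, Z]
U -> hit
H -> miss, evict Y, frames [Z, U, H]
U -> hit
H -> hit
Y -> miss, evict Z, frames [U, H, Y]
Z -> miss, evict U, frames [H, Y, Z]
H -> hit
Y -> hit
U -> miss, evict Z, frames [H, Y, U]
Y -> hit
U -> hit
H -> hit
Page faults: 7.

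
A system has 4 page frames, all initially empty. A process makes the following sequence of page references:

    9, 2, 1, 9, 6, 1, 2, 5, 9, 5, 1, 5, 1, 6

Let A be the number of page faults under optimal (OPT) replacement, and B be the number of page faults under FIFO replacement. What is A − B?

-1

Under OPT: F F F . F . . F . . . . . . → 5 faults.
Under FIFO: F F F . F . . F F . . . . . → 6 faults.
A − B = 5 − 6 = -1.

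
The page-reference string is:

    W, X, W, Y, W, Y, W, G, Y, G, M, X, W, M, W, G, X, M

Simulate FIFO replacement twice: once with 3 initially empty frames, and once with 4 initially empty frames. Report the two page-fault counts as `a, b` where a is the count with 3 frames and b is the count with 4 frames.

9, 7

3 frames: F F . F . . . F . . F F F . . F . F → 9 faults.
4 frames: F F . F . . . F . . F . F . . . F . → 7 faults.
7 < 9: adding a frame reduced faults, as is typical.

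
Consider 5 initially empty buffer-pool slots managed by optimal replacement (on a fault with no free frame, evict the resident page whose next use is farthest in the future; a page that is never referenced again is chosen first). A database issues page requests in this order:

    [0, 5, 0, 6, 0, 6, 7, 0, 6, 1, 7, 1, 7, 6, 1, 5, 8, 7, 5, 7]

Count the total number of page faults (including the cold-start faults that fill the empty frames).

6

0 -> fault, frames (0)
5 -> fault, frames (0 5)
0 -> hit
6 -> fault, frames (0 5 6)
0 -> hit
6 -> hit
7 -> fault, frames (0 5 6 7)
0 -> hit
6 -> hit
1 -> fault, frames (0 5 6 7 1)
7 -> hit
1 -> hit
7 -> hit
6 -> hit
1 -> hit
5 -> hit
8 -> fault, evict 1, frames (0 5 6 7 8)
7 -> hit
5 -> hit
7 -> hit
Page faults: 6.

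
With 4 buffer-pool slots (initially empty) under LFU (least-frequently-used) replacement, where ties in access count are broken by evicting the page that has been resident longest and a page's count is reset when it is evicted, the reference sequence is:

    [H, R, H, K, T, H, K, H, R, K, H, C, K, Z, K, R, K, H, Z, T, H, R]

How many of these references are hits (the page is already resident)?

15

H -> miss, frames [H]
R -> miss, frames [H, R]
H -> hit
K -> miss, frames [H, R, K]
T -> miss, frames [H, R, K, T]
H -> hit
K -> hit
H -> hit
R -> hit
K -> hit
H -> hit
C -> miss, evict T, frames [H, R, K, C]
K -> hit
Z -> miss, evict C, frames [H, R, K, Z]
K -> hit
R -> hit
K -> hit
H -> hit
Z -> hit
T -> miss, evict Z, frames [H, R, K, T]
H -> hit
R -> hit
Hits: 15.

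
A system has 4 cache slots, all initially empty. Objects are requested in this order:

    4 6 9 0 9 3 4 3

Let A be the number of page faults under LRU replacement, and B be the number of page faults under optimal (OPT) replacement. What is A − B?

Under LRU: F F F F . F F . → 6 faults.
Under OPT: F F F F . F . . → 5 faults.
A − B = 6 − 5 = 1.

1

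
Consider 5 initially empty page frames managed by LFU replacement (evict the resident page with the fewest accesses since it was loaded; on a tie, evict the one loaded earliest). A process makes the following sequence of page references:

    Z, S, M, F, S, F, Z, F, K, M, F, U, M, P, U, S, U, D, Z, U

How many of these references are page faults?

10

Z → fault, frames [Z]
S → fault, frames [Z, S]
M → fault, frames [Z, S, M]
F → fault, frames [Z, S, M, F]
S → hit
F → hit
Z → hit
F → hit
K → fault, frames [Z, S, M, F, K]
M → hit
F → hit
U → fault, evict K, frames [Z, S, M, F, U]
M → hit
P → fault, evict U, frames [Z, S, M, F, P]
U → fault, evict P, frames [Z, S, M, F, U]
S → hit
U → hit
D → fault, evict Z, frames [S, M, F, U, D]
Z → fault, evict D, frames [S, M, F, U, Z]
U → hit
Page faults: 10.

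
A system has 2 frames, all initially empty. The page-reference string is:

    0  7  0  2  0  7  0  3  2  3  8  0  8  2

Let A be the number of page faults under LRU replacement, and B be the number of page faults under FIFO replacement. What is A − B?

Under LRU: F F . F . F . F F . F F . F → 9 faults.
Under FIFO: F F . F F F . F F . F F . F → 10 faults.
A − B = 9 − 10 = -1.

-1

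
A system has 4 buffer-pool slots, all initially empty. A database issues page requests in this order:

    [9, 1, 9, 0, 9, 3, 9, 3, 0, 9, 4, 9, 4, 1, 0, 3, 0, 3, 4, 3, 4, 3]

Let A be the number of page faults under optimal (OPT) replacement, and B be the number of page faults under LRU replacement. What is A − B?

Under OPT: F F . F . F . . . . F . . . . F . . . . . . → 6 faults.
Under LRU: F F . F . F . . . . F . . F . F . . . . . . → 7 faults.
A − B = 6 − 7 = -1.

-1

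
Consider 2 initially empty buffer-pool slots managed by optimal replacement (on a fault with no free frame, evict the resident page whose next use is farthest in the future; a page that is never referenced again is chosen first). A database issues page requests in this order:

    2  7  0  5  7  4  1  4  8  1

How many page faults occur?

7

2: fault, frames {2}
7: fault, frames {2,7}
0: fault, evict 2, frames {7,0}
5: fault, evict 0, frames {7,5}
7: hit
4: fault, evict 5, frames {7,4}
1: fault, evict 7, frames {4,1}
4: hit
8: fault, evict 4, frames {1,8}
1: hit
Page faults: 7.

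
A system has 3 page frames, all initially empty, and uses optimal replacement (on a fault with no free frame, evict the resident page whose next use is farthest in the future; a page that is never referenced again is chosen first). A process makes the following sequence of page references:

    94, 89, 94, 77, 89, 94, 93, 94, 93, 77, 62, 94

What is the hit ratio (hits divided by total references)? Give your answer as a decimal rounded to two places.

0.58

94 -> miss, frames {94}
89 -> miss, frames {94,89}
94 -> hit
77 -> miss, frames {94,89,77}
89 -> hit
94 -> hit
93 -> miss, evict 89, frames {94,77,93}
94 -> hit
93 -> hit
77 -> hit
62 -> miss, evict 93, frames {94,77,62}
94 -> hit
Hits: 7 of 12 references → 7/12 = 0.5833.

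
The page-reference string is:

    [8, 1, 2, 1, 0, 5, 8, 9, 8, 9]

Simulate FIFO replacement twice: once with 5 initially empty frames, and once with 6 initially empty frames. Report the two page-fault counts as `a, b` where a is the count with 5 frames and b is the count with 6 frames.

5 frames: F F F . F F . F F . → 7 faults.
6 frames: F F F . F F . F . . → 6 faults.
6 < 7: adding a frame reduced faults, as is typical.

7, 6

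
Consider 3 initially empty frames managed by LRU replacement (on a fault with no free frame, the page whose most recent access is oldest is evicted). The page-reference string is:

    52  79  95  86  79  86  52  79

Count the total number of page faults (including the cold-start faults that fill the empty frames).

52 -> miss, frames [52]
79 -> miss, frames [52, 79]
95 -> miss, frames [52, 79, 95]
86 -> miss, evict 52, frames [79, 95, 86]
79 -> hit
86 -> hit
52 -> miss, evict 95, frames [79, 86, 52]
79 -> hit
Page faults: 5.

5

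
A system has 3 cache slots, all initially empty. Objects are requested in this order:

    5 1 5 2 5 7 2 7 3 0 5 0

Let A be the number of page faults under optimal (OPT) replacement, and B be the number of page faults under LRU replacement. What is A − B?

-1

Under OPT: F F . F . F . . F F . . → 6 faults.
Under LRU: F F . F . F . . F F F . → 7 faults.
A − B = 6 − 7 = -1.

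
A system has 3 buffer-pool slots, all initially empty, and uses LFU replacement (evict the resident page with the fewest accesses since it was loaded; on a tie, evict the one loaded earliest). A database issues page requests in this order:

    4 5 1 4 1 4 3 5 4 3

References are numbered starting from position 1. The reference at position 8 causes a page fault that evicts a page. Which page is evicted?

3

pos 1: 4 -> miss, frames {4}
pos 2: 5 -> miss, frames {4,5}
pos 3: 1 -> miss, frames {4,5,1}
pos 4: 4 -> hit
pos 5: 1 -> hit
pos 6: 4 -> hit
pos 7: 3 -> miss, evict 5, frames {4,1,3}
pos 8: 5 -> miss, evict 3, frames {4,1,5}
At position 8, page 3 is evicted.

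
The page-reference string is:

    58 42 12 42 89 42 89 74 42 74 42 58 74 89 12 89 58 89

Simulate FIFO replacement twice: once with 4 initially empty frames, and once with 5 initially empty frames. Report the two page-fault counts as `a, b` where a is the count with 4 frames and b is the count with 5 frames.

4 frames: F F F . F . . F . . . F . . . . . . → 6 faults.
5 frames: F F F . F . . F . . . . . . . . . . → 5 faults.
5 < 6: adding a frame reduced faults, as is typical.

6, 5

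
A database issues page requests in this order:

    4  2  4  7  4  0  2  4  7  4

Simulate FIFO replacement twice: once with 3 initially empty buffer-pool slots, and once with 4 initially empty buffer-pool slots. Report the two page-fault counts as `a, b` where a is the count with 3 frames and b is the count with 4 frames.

3 frames: F F . F . F . F . . → 5 faults.
4 frames: F F . F . F . . . . → 4 faults.
4 < 5: adding a frame reduced faults, as is typical.

5, 4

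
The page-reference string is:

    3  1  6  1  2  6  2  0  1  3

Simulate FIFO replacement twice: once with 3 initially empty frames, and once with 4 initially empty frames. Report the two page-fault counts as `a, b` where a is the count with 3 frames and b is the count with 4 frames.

3 frames: F F F . F . . F F F → 7 faults.
4 frames: F F F . F . . F . F → 6 faults.
6 < 7: adding a frame reduced faults, as is typical.

7, 6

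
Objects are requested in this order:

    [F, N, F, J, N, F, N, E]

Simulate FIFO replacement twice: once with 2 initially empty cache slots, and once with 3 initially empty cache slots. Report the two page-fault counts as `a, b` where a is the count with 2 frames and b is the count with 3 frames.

2 frames: F F . F . F F F → 6 faults.
3 frames: F F . F . . . F → 4 faults.
4 < 6: adding a frame reduced faults, as is typical.

6, 4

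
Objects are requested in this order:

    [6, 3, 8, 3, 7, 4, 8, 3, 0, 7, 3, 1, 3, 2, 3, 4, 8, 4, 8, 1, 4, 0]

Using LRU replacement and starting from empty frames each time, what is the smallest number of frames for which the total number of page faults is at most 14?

f=1: 22 faults
f=2: 17 faults
f=3: 15 faults
f=4: 13 faults
f=5: 11 faults
f=6: 11 faults
f=7: 8 faults
f=8: 8 faults
Smallest f with faults ≤ 14 is 4.

4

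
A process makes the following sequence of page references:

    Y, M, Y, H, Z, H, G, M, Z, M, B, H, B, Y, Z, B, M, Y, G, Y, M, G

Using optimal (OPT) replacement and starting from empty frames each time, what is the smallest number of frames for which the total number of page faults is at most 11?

f=1: 22 faults
f=2: 14 faults
f=3: 10 faults
f=4: 8 faults
f=5: 7 faults
f=6: 6 faults
Smallest f with faults ≤ 11 is 3.

3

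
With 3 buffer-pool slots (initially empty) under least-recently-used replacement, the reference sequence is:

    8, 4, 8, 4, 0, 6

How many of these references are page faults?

4

8 → fault, frames [8]
4 → fault, frames [8, 4]
8 → hit
4 → hit
0 → fault, frames [8, 4, 0]
6 → fault, evict 8, frames [4, 0, 6]
Page faults: 4.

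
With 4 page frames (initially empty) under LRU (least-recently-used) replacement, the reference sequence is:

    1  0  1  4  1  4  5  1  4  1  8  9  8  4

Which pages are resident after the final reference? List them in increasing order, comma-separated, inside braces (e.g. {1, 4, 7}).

1: miss, frames {1}
0: miss, frames {1,0}
1: hit
4: miss, frames {0,1,4}
1: hit
4: hit
5: miss, frames {0,1,4,5}
1: hit
4: hit
1: hit
8: miss, evict 0, frames {5,4,1,8}
9: miss, evict 5, frames {4,1,8,9}
8: hit
4: hit

{1, 4, 8, 9}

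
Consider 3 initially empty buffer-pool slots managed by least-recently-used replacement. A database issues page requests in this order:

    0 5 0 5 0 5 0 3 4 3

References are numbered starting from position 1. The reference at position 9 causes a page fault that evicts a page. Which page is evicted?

pos 1: 0 → miss, frames (0)
pos 2: 5 → miss, frames (0 5)
pos 3: 0 → hit
pos 4: 5 → hit
pos 5: 0 → hit
pos 6: 5 → hit
pos 7: 0 → hit
pos 8: 3 → miss, frames (5 0 3)
pos 9: 4 → miss, evict 5, frames (0 3 4)
At position 9, page 5 is evicted.

5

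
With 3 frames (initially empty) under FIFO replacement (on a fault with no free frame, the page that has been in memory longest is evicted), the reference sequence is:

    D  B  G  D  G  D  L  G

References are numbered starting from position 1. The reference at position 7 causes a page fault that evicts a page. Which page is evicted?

D

pos 1: D → fault, frames {D}
pos 2: B → fault, frames {D,B}
pos 3: G → fault, frames {D,B,G}
pos 4: D → hit
pos 5: G → hit
pos 6: D → hit
pos 7: L → fault, evict D, frames {B,G,L}
At position 7, page D is evicted.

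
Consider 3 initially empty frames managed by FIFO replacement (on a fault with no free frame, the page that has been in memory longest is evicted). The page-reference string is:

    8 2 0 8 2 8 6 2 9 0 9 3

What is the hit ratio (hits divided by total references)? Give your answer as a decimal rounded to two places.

8: fault, frames {8}
2: fault, frames {8,2}
0: fault, frames {8,2,0}
8: hit
2: hit
8: hit
6: fault, evict 8, frames {2,0,6}
2: hit
9: fault, evict 2, frames {0,6,9}
0: hit
9: hit
3: fault, evict 0, frames {6,9,3}
Hits: 6 of 12 references → 6/12 = 0.5000.

0.50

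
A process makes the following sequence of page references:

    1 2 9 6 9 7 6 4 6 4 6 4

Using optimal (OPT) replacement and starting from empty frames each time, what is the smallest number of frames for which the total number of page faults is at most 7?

f=1: 12 faults
f=2: 6 faults
f=3: 6 faults
f=4: 6 faults
f=5: 6 faults
f=6: 6 faults
Smallest f with faults ≤ 7 is 2.

2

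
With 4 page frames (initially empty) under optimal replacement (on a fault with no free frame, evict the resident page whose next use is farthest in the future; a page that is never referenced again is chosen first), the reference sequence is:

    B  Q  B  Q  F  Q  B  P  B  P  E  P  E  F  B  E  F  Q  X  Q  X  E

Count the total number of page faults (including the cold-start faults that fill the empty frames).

7

B → miss, frames [B]
Q → miss, frames [B, Q]
B → hit
Q → hit
F → miss, frames [B, Q, F]
Q → hit
B → hit
P → miss, frames [B, Q, F, P]
B → hit
P → hit
E → miss, evict Q, frames [B, F, P, E]
P → hit
E → hit
F → hit
B → hit
E → hit
F → hit
Q → miss, evict P, frames [B, F, E, Q]
X → miss, evict F, frames [B, E, Q, X]
Q → hit
X → hit
E → hit
Page faults: 7.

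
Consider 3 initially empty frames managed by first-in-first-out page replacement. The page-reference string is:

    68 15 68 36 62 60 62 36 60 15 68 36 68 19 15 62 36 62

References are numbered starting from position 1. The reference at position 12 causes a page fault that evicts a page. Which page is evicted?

pos 1: 68 -> miss, frames {68}
pos 2: 15 -> miss, frames {68,15}
pos 3: 68 -> hit
pos 4: 36 -> miss, frames {68,15,36}
pos 5: 62 -> miss, evict 68, frames {15,36,62}
pos 6: 60 -> miss, evict 15, frames {36,62,60}
pos 7: 62 -> hit
pos 8: 36 -> hit
pos 9: 60 -> hit
pos 10: 15 -> miss, evict 36, frames {62,60,15}
pos 11: 68 -> miss, evict 62, frames {60,15,68}
pos 12: 36 -> miss, evict 60, frames {15,68,36}
At position 12, page 60 is evicted.

60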